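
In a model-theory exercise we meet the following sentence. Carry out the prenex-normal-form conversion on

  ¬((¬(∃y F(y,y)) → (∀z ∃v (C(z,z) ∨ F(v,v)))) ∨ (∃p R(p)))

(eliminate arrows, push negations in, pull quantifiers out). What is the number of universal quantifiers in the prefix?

3

Rewrite implications/biconditionals: A → B as ¬A ∨ B.
  ¬(¬¬(∃y F(y,y)) ∨ (∀z ∃v (C(z,z) ∨ F(v,v))) ∨ (∃p R(p)))
Push ¬ through the quantifiers and connectives to reach negation normal form:
  (∀y ¬F(y,y)) ∧ (∃z ∀v (¬C(z,z) ∧ ¬F(v,v))) ∧ (∀p ¬R(p))
All bound variables are already distinct, so no renaming is needed.
Extract every quantifier outward, since the variables are now distinct and don't occur free across branches:
  ∀y ∃z ∀v ∀p (¬F(y,y) ∧ ¬C(z,z) ∧ ¬F(v,v) ∧ ¬R(p))
The prefix is ∀y ∃z ∀v ∀p: 3 universal, 1 existential.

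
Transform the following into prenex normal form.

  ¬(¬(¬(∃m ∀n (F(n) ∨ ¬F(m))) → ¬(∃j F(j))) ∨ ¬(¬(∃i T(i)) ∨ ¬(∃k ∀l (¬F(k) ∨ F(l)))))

Eliminate → and ↔ using ¬ and ∨.
  ¬(¬(¬¬(∃m ∀n (F(n) ∨ ¬F(m))) ∨ ¬(∃j F(j))) ∨ ¬(¬(∃i T(i)) ∨ ¬(∃k ∀l (¬F(k) ∨ F(l)))))
Move each ¬ inward, flipping quantifiers it crosses:
  ((∃m ∀n (F(n) ∨ ¬F(m))) ∨ (∀j ¬F(j))) ∧ ((∀i ¬T(i)) ∨ (∀k ∃l (F(k) ∧ ¬F(l))))
Finally move all quantifiers to the prefix:
  ∃m ∀n ∀j ∀i ∀k ∃l ((F(n) ∨ ¬F(m) ∨ ¬F(j)) ∧ (¬T(i) ∨ F(k) ∧ ¬F(l)))

∃m ∀n ∀j ∀i ∀k ∃l ((F(n) ∨ ¬F(m) ∨ ¬F(j)) ∧ (¬T(i) ∨ F(k) ∧ ¬F(l)))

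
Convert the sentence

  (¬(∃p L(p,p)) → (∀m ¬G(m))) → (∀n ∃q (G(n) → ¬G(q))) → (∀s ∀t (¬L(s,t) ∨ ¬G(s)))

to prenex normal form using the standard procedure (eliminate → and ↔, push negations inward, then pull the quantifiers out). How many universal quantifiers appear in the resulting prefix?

Rewrite implications/biconditionals: A → B as ¬A ∨ B.
  ¬(¬¬(∃p L(p,p)) ∨ (∀m ¬G(m))) ∨ ¬(∀n ∃q (¬G(n) ∨ ¬G(q))) ∨ (∀s ∀t (¬L(s,t) ∨ ¬G(s)))
Push ¬ through the quantifiers and connectives to reach negation normal form:
  (∀p ¬L(p,p)) ∧ (∃m G(m)) ∨ (∃n ∀q (G(n) ∧ G(q))) ∨ (∀s ∀t (¬L(s,t) ∨ ¬G(s)))
All bound variables are already distinct, so no renaming is needed.
Finally move all quantifiers to the prefix:
  ∀p ∃m ∃n ∀q ∀s ∀t (¬L(p,p) ∧ G(m) ∨ G(n) ∧ G(q) ∨ ¬L(s,t) ∨ ¬G(s))
The prefix is ∀p ∃m ∃n ∀q ∀s ∀t: 4 universal, 2 existential.

4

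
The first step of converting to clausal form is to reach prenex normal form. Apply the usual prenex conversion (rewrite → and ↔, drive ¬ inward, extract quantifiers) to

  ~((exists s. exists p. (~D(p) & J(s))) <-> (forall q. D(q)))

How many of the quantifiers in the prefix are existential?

Rewrite implications/biconditionals: A → B as ¬A ∨ B; A ↔ B as (¬A ∨ B) ∧ (¬B ∨ A).
  ~((~(exists s. exists p. (~D(p) & J(s))) | (forall q. D(q))) & (~(forall q. D(q)) | (exists s. exists p. (~D(p) & J(s)))))
Push ¬ through the quantifiers and connectives to reach negation normal form:
  (exists s. exists p. (~D(p) & J(s))) & (exists q. ~D(q)) | (forall q. D(q)) & (forall s. forall p. (D(p) | ~J(s)))
Rename bound variables to avoid capture: q↦u, s↦y1, p↦c.
  (exists s. exists p. (~D(p) & J(s))) & (exists q. ~D(q)) | (forall u. D(u)) & (forall y1. forall c. (D(c) | ~J(y1)))
Pull the quantifiers to the front (each side's bound variable is not free in the other side):
  exists s. exists p. exists q. forall u. forall y1. forall c. (~D(p) & J(s) & ~D(q) | D(u) & (D(c) | ~J(y1)))
The prefix is exists s exists p exists q forall u forall y1 forall c: 3 universal, 3 existential.

3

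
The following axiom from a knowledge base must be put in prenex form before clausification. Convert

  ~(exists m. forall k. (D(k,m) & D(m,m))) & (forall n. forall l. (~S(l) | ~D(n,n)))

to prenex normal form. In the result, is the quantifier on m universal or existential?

Drive negations inward (¬∀x A ≡ ∃x ¬A, ¬∃x A ≡ ∀x ¬A, De Morgan for ∧/∨):
  (forall m. exists k. (~D(k,m) | ~D(m,m))) & (forall n. forall l. (~S(l) | ~D(n,n)))
All bound variables are already distinct, so no renaming is needed.
Extract every quantifier outward, since the variables are now distinct and don't occur free across branches:
  forall m. exists k. forall n. forall l. ((~D(k,m) | ~D(m,m)) & (~S(l) | ~D(n,n)))
The quantifier exists m sits under an odd number of negations, so it flips to forall m.

universal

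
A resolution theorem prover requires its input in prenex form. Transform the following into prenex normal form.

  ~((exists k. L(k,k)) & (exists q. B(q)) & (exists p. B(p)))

Push ¬ through the quantifiers and connectives to reach negation normal form:
  (forall k. ~L(k,k)) | (forall q. ~B(q)) | (forall p. ~B(p))
Pull the quantifiers to the front (each side's bound variable is not free in the other side):
  forall k. forall q. forall p. (~L(k,k) | ~B(q) | ~B(p))

forall k. forall q. forall p. (~L(k,k) | ~B(q) | ~B(p))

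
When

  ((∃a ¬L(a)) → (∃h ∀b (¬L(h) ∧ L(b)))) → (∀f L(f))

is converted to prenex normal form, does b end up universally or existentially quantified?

existential

Eliminate → and ↔ using ¬ and ∨.
  ¬(¬(∃a ¬L(a)) ∨ (∃h ∀b (¬L(h) ∧ L(b)))) ∨ (∀f L(f))
Move each ¬ inward, flipping quantifiers it crosses:
  (∃a ¬L(a)) ∧ (∀h ∃b (L(h) ∨ ¬L(b))) ∨ (∀f L(f))
All bound variables are already distinct, so no renaming is needed.
Extract every quantifier outward, since the variables are now distinct and don't occur free across branches:
  ∃a ∀h ∃b ∀f (¬L(a) ∧ (L(h) ∨ ¬L(b)) ∨ L(f))
The quantifier ∀b sits under an odd number of negations (counting the antecedent side of each →), so it flips to ∃b.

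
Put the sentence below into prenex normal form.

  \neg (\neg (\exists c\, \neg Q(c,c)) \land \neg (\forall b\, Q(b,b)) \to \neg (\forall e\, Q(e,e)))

Eliminate → and ↔ using ¬ and ∨.
  \neg (\neg (\neg (\exists c\, \neg Q(c,c)) \land \neg (\forall b\, Q(b,b))) \lor \neg (\forall e\, Q(e,e)))
Move each ¬ inward, flipping quantifiers it crosses:
  (\forall c\, Q(c,c)) \land (\exists b\, \neg Q(b,b)) \land (\forall e\, Q(e,e))
All bound variables are already distinct, so no renaming is needed.
Extract every quantifier outward, since the variables are now distinct and don't occur free across branches:
  \forall c\, \exists b\, \forall e\, (Q(c,c) \land \neg Q(b,b) \land Q(e,e))

\forall c\, \exists b\, \forall e\, (Q(c,c) \land \neg Q(b,b) \land Q(e,e))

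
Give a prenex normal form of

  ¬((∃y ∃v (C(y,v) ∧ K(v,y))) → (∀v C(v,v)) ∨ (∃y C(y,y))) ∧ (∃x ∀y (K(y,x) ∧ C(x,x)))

Eliminate → and ↔ using ¬ and ∨.
  ¬(¬(∃y ∃v (C(y,v) ∧ K(v,y))) ∨ (∀v C(v,v)) ∨ (∃y C(y,y))) ∧ (∃x ∀y (K(y,x) ∧ C(x,x)))
Move each ¬ inward, flipping quantifiers it crosses:
  (∃y ∃v (C(y,v) ∧ K(v,y))) ∧ (∃v ¬C(v,v)) ∧ (∀y ¬C(y,y)) ∧ (∃x ∀y (K(y,x) ∧ C(x,x)))
Rename bound variables to avoid capture: v↦q, y↦p, y↦z.
  (∃y ∃v (C(y,v) ∧ K(v,y))) ∧ (∃q ¬C(q,q)) ∧ (∀p ¬C(p,p)) ∧ (∃x ∀z (K(z,x) ∧ C(x,x)))
Finally move all quantifiers to the prefix:
  ∃y ∃v ∃q ∀p ∃x ∀z (C(y,v) ∧ K(v,y) ∧ ¬C(q,q) ∧ ¬C(p,p) ∧ K(z,x) ∧ C(x,x))

∃y ∃v ∃q ∀p ∃x ∀z (C(y,v) ∧ K(v,y) ∧ ¬C(q,q) ∧ ¬C(p,p) ∧ K(z,x) ∧ C(x,x))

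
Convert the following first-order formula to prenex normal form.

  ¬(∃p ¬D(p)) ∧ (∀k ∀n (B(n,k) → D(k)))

∀p ∀k ∀n (D(p) ∧ (¬B(n,k) ∨ D(k)))

Eliminate → and ↔ using ¬ and ∨.
  ¬(∃p ¬D(p)) ∧ (∀k ∀n (¬B(n,k) ∨ D(k)))
Push ¬ through the quantifiers and connectives to reach negation normal form:
  (∀p D(p)) ∧ (∀k ∀n (¬B(n,k) ∨ D(k)))
Extract every quantifier outward, since the variables are now distinct and don't occur free across branches:
  ∀p ∀k ∀n (D(p) ∧ (¬B(n,k) ∨ D(k)))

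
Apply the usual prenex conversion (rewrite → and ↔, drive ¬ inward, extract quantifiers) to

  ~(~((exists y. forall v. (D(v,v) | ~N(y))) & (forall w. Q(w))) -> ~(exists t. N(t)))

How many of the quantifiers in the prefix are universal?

First replace A → B with ¬A ∨ B.
  ~(~~((exists y. forall v. (D(v,v) | ~N(y))) & (forall w. Q(w))) | ~(exists t. N(t)))
Move each ¬ inward, flipping quantifiers it crosses:
  ((forall y. exists v. (~D(v,v) & N(y))) | (exists w. ~Q(w))) & (exists t. N(t))
All bound variables are already distinct, so no renaming is needed.
Pull the quantifiers to the front (each side's bound variable is not free in the other side):
  forall y. exists v. exists w. exists t. ((~D(v,v) & N(y) | ~Q(w)) & N(t))
The prefix is forall y exists v exists w exists t: 1 universal, 3 existential.

1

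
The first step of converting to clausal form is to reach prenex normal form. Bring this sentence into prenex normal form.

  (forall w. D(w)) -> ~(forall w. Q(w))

exists w. exists p. (~D(w) | ~Q(p))

Rewrite implications/biconditionals: A → B as ¬A ∨ B.
  ~(forall w. D(w)) | ~(forall w. Q(w))
Move each ¬ inward, flipping quantifiers it crosses:
  (exists w. ~D(w)) | (exists w. ~Q(w))
Give each quantifier a distinct variable: w↦p.
  (exists w. ~D(w)) | (exists p. ~Q(p))
Pull the quantifiers to the front (each side's bound variable is not free in the other side):
  exists w. exists p. (~D(w) | ~Q(p))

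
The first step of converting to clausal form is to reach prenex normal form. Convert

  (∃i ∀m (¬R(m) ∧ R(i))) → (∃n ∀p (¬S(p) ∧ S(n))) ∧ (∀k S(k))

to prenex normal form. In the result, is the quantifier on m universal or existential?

existential

Rewrite implications/biconditionals: A → B as ¬A ∨ B.
  ¬(∃i ∀m (¬R(m) ∧ R(i))) ∨ (∃n ∀p (¬S(p) ∧ S(n))) ∧ (∀k S(k))
Drive negations inward (¬∀x A ≡ ∃x ¬A, ¬∃x A ≡ ∀x ¬A, De Morgan for ∧/∨):
  (∀i ∃m (R(m) ∨ ¬R(i))) ∨ (∃n ∀p (¬S(p) ∧ S(n))) ∧ (∀k S(k))
Finally move all quantifiers to the prefix:
  ∀i ∃m ∃n ∀p ∀k (R(m) ∨ ¬R(i) ∨ ¬S(p) ∧ S(n) ∧ S(k))
The quantifier ∀m sits under an odd number of negations (counting the antecedent side of each →), so it flips to ∃m.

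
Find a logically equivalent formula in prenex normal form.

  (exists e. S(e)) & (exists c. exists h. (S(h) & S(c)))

All bound variables are already distinct, so no renaming is needed.
Pull the quantifiers to the front (each side's bound variable is not free in the other side):
  exists e. exists c. exists h. (S(e) & S(h) & S(c))

exists e. exists c. exists h. (S(e) & S(h) & S(c))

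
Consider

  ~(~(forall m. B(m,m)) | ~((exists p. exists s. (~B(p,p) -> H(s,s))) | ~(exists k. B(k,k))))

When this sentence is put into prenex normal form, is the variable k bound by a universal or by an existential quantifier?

First replace A → B with ¬A ∨ B.
  ~(~(forall m. B(m,m)) | ~((exists p. exists s. (~~B(p,p) | H(s,s))) | ~(exists k. B(k,k))))
Drive negations inward (¬∀x A ≡ ∃x ¬A, ¬∃x A ≡ ∀x ¬A, De Morgan for ∧/∨):
  (forall m. B(m,m)) & ((exists p. exists s. (B(p,p) | H(s,s))) | (forall k. ~B(k,k)))
Extract every quantifier outward, since the variables are now distinct and don't occur free across branches:
  forall m. exists p. exists s. forall k. (B(m,m) & (B(p,p) | H(s,s) | ~B(k,k)))
The quantifier exists k sits under an odd number of negations (counting the antecedent side of each →), so it flips to forall k.

universal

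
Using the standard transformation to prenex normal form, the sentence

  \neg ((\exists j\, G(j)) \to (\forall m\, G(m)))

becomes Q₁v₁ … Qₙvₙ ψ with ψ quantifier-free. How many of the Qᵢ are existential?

2

Rewrite implications/biconditionals: A → B as ¬A ∨ B.
  \neg (\neg (\exists j\, G(j)) \lor (\forall m\, G(m)))
Push ¬ through the quantifiers and connectives to reach negation normal form:
  (\exists j\, G(j)) \land (\exists m\, \neg G(m))
All bound variables are already distinct, so no renaming is needed.
Extract every quantifier outward, since the variables are now distinct and don't occur free across branches:
  \exists j\, \exists m\, (G(j) \land \neg G(m))
The prefix is \exists j \exists m: 0 universal, 2 existential.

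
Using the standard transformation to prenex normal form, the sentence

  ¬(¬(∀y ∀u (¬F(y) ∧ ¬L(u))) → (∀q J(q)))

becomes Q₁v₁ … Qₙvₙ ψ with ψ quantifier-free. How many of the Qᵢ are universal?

0

Rewrite implications/biconditionals: A → B as ¬A ∨ B.
  ¬(¬¬(∀y ∀u (¬F(y) ∧ ¬L(u))) ∨ (∀q J(q)))
Push ¬ through the quantifiers and connectives to reach negation normal form:
  (∃y ∃u (F(y) ∨ L(u))) ∧ (∃q ¬J(q))
All bound variables are already distinct, so no renaming is needed.
Pull the quantifiers to the front (each side's bound variable is not free in the other side):
  ∃y ∃u ∃q ((F(y) ∨ L(u)) ∧ ¬J(q))
The prefix is ∃y ∃u ∃q: 0 universal, 3 existential.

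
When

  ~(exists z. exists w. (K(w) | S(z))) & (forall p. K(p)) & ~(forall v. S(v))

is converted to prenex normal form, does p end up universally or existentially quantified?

universal

Push ¬ through the quantifiers and connectives to reach negation normal form:
  (forall z. forall w. (~K(w) & ~S(z))) & (forall p. K(p)) & (exists v. ~S(v))
Finally move all quantifiers to the prefix:
  forall z. forall w. forall p. exists v. (~K(w) & ~S(z) & K(p) & ~S(v))
The quantifier forall p sits under an even number of negations, so it remains universal.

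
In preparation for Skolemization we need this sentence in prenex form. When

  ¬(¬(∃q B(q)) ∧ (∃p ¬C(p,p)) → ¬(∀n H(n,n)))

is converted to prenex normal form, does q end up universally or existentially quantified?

universal

Eliminate → and ↔ using ¬ and ∨.
  ¬(¬(¬(∃q B(q)) ∧ (∃p ¬C(p,p))) ∨ ¬(∀n H(n,n)))
Push ¬ through the quantifiers and connectives to reach negation normal form:
  (∀q ¬B(q)) ∧ (∃p ¬C(p,p)) ∧ (∀n H(n,n))
Pull the quantifiers to the front (each side's bound variable is not free in the other side):
  ∀q ∃p ∀n (¬B(q) ∧ ¬C(p,p) ∧ H(n,n))
The quantifier ∃q sits under an odd number of negations (counting the antecedent side of each →), so it flips to ∀q.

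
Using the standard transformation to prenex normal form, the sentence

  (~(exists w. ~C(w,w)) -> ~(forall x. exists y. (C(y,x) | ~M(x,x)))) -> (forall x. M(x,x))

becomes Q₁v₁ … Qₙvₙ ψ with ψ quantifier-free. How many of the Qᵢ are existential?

1

Rewrite implications/biconditionals: A → B as ¬A ∨ B.
  ~(~~(exists w. ~C(w,w)) | ~(forall x. exists y. (C(y,x) | ~M(x,x)))) | (forall x. M(x,x))
Drive negations inward (¬∀x A ≡ ∃x ¬A, ¬∃x A ≡ ∀x ¬A, De Morgan for ∧/∨):
  (forall w. C(w,w)) & (forall x. exists y. (C(y,x) | ~M(x,x))) | (forall x. M(x,x))
Rename bound variables to avoid capture: x↦c.
  (forall w. C(w,w)) & (forall x. exists y. (C(y,x) | ~M(x,x))) | (forall c. M(c,c))
Pull the quantifiers to the front (each side's bound variable is not free in the other side):
  forall w. forall x. exists y. forall c. (C(w,w) & (C(y,x) | ~M(x,x)) | M(c,c))
The prefix is forall w forall x exists y forall c: 3 universal, 1 existential.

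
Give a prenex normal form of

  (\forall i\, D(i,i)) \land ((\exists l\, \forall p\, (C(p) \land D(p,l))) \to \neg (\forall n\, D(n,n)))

Rewrite implications/biconditionals: A → B as ¬A ∨ B.
  (\forall i\, D(i,i)) \land (\neg (\exists l\, \forall p\, (C(p) \land D(p,l))) \lor \neg (\forall n\, D(n,n)))
Drive negations inward (¬∀x A ≡ ∃x ¬A, ¬∃x A ≡ ∀x ¬A, De Morgan for ∧/∨):
  (\forall i\, D(i,i)) \land ((\forall l\, \exists p\, (\neg C(p) \lor \neg D(p,l))) \lor (\exists n\, \neg D(n,n)))
All bound variables are already distinct, so no renaming is needed.
Pull the quantifiers to the front (each side's bound variable is not free in the other side):
  \forall i\, \forall l\, \exists p\, \exists n\, (D(i,i) \land (\neg C(p) \lor \neg D(p,l) \lor \neg D(n,n)))

\forall i\, \forall l\, \exists p\, \exists n\, (D(i,i) \land (\neg C(p) \lor \neg D(p,l) \lor \neg D(n,n)))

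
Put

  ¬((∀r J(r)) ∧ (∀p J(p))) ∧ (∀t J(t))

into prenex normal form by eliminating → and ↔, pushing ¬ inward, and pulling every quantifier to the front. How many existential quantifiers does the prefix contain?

2

Push ¬ through the quantifiers and connectives to reach negation normal form:
  ((∃r ¬J(r)) ∨ (∃p ¬J(p))) ∧ (∀t J(t))
All bound variables are already distinct, so no renaming is needed.
Pull the quantifiers to the front (each side's bound variable is not free in the other side):
  ∃r ∃p ∀t ((¬J(r) ∨ ¬J(p)) ∧ J(t))
The prefix is ∃r ∃p ∀t: 1 universal, 2 existential.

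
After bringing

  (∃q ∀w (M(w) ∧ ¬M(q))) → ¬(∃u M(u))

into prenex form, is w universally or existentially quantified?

Eliminate → and ↔ using ¬ and ∨.
  ¬(∃q ∀w (M(w) ∧ ¬M(q))) ∨ ¬(∃u M(u))
Move each ¬ inward, flipping quantifiers it crosses:
  (∀q ∃w (¬M(w) ∨ M(q))) ∨ (∀u ¬M(u))
Extract every quantifier outward, since the variables are now distinct and don't occur free across branches:
  ∀q ∃w ∀u (¬M(w) ∨ M(q) ∨ ¬M(u))
The quantifier ∀w sits under an odd number of negations (counting the antecedent side of each →), so it flips to ∃w.

existential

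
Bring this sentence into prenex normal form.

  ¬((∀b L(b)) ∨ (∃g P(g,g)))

Drive negations inward (¬∀x A ≡ ∃x ¬A, ¬∃x A ≡ ∀x ¬A, De Morgan for ∧/∨):
  (∃b ¬L(b)) ∧ (∀g ¬P(g,g))
All bound variables are already distinct, so no renaming is needed.
Finally move all quantifiers to the prefix:
  ∃b ∀g (¬L(b) ∧ ¬P(g,g))

∃b ∀g (¬L(b) ∧ ¬P(g,g))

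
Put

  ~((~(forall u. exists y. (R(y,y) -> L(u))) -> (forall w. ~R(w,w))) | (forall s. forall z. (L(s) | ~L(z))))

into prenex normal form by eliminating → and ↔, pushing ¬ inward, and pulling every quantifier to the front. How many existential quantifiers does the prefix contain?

4

First replace A → B with ¬A ∨ B.
  ~(~~(forall u. exists y. (~R(y,y) | L(u))) | (forall w. ~R(w,w)) | (forall s. forall z. (L(s) | ~L(z))))
Drive negations inward (¬∀x A ≡ ∃x ¬A, ¬∃x A ≡ ∀x ¬A, De Morgan for ∧/∨):
  (exists u. forall y. (R(y,y) & ~L(u))) & (exists w. R(w,w)) & (exists s. exists z. (~L(s) & L(z)))
Pull the quantifiers to the front (each side's bound variable is not free in the other side):
  exists u. forall y. exists w. exists s. exists z. (R(y,y) & ~L(u) & R(w,w) & ~L(s) & L(z))
The prefix is exists u forall y exists w exists s exists z: 1 universal, 4 existential.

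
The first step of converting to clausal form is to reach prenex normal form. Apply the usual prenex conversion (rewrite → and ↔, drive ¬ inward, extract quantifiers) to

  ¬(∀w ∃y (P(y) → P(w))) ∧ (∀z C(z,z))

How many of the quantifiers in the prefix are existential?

Rewrite implications/biconditionals: A → B as ¬A ∨ B.
  ¬(∀w ∃y (¬P(y) ∨ P(w))) ∧ (∀z C(z,z))
Move each ¬ inward, flipping quantifiers it crosses:
  (∃w ∀y (P(y) ∧ ¬P(w))) ∧ (∀z C(z,z))
All bound variables are already distinct, so no renaming is needed.
Extract every quantifier outward, since the variables are now distinct and don't occur free across branches:
  ∃w ∀y ∀z (P(y) ∧ ¬P(w) ∧ C(z,z))
The prefix is ∃w ∀y ∀z: 2 universal, 1 existential.

1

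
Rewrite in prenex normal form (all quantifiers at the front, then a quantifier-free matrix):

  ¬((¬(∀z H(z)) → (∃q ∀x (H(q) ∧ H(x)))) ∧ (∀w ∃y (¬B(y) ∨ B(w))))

∃z ∀q ∃x ∃w ∀y (¬H(z) ∧ (¬H(q) ∨ ¬H(x)) ∨ B(y) ∧ ¬B(w))

First replace A → B with ¬A ∨ B.
  ¬((¬¬(∀z H(z)) ∨ (∃q ∀x (H(q) ∧ H(x)))) ∧ (∀w ∃y (¬B(y) ∨ B(w))))
Push ¬ through the quantifiers and connectives to reach negation normal form:
  (∃z ¬H(z)) ∧ (∀q ∃x (¬H(q) ∨ ¬H(x))) ∨ (∃w ∀y (B(y) ∧ ¬B(w)))
All bound variables are already distinct, so no renaming is needed.
Pull the quantifiers to the front (each side's bound variable is not free in the other side):
  ∃z ∀q ∃x ∃w ∀y (¬H(z) ∧ (¬H(q) ∨ ¬H(x)) ∨ B(y) ∧ ¬B(w))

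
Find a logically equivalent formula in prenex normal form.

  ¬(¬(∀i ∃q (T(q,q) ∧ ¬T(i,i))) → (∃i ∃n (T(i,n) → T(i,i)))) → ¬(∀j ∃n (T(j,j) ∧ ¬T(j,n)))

First replace A → B with ¬A ∨ B.
  ¬¬(¬¬(∀i ∃q (T(q,q) ∧ ¬T(i,i))) ∨ (∃i ∃n (¬T(i,n) ∨ T(i,i)))) ∨ ¬(∀j ∃n (T(j,j) ∧ ¬T(j,n)))
Drive negations inward (¬∀x A ≡ ∃x ¬A, ¬∃x A ≡ ∀x ¬A, De Morgan for ∧/∨):
  (∀i ∃q (T(q,q) ∧ ¬T(i,i))) ∨ (∃i ∃n (¬T(i,n) ∨ T(i,i))) ∨ (∃j ∀n (¬T(j,j) ∨ T(j,n)))
Standardize variables apart so no two quantifiers bind the same name: i↦x, n↦s.
  (∀i ∃q (T(q,q) ∧ ¬T(i,i))) ∨ (∃x ∃n (¬T(x,n) ∨ T(x,x))) ∨ (∃j ∀s (¬T(j,j) ∨ T(j,s)))
Finally move all quantifiers to the prefix:
  ∀i ∃q ∃x ∃n ∃j ∀s (T(q,q) ∧ ¬T(i,i) ∨ ¬T(x,n) ∨ T(x,x) ∨ ¬T(j,j) ∨ T(j,s))

∀i ∃q ∃x ∃n ∃j ∀s (T(q,q) ∧ ¬T(i,i) ∨ ¬T(x,n) ∨ T(x,x) ∨ ¬T(j,j) ∨ T(j,s))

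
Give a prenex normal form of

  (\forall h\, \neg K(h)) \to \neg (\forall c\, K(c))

First replace A → B with ¬A ∨ B.
  \neg (\forall h\, \neg K(h)) \lor \neg (\forall c\, K(c))
Move each ¬ inward, flipping quantifiers it crosses:
  (\exists h\, K(h)) \lor (\exists c\, \neg K(c))
All bound variables are already distinct, so no renaming is needed.
Finally move all quantifiers to the prefix:
  \exists h\, \exists c\, (K(h) \lor \neg K(c))

\exists h\, \exists c\, (K(h) \lor \neg K(c))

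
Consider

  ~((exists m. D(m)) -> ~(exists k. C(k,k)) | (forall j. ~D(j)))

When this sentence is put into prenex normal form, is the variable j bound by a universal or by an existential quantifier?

existential

Eliminate → and ↔ using ¬ and ∨.
  ~(~(exists m. D(m)) | ~(exists k. C(k,k)) | (forall j. ~D(j)))
Push ¬ through the quantifiers and connectives to reach negation normal form:
  (exists m. D(m)) & (exists k. C(k,k)) & (exists j. D(j))
Pull the quantifiers to the front (each side's bound variable is not free in the other side):
  exists m. exists k. exists j. (D(m) & C(k,k) & D(j))
The quantifier forall j sits under an odd number of negations (counting the antecedent side of each →), so it flips to exists j.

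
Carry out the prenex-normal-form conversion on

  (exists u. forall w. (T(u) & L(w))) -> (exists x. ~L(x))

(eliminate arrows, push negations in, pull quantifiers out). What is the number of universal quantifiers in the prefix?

1

First replace A → B with ¬A ∨ B.
  ~(exists u. forall w. (T(u) & L(w))) | (exists x. ~L(x))
Move each ¬ inward, flipping quantifiers it crosses:
  (forall u. exists w. (~T(u) | ~L(w))) | (exists x. ~L(x))
All bound variables are already distinct, so no renaming is needed.
Finally move all quantifiers to the prefix:
  forall u. exists w. exists x. (~T(u) | ~L(w) | ~L(x))
The prefix is forall u exists w exists x: 1 universal, 2 existential.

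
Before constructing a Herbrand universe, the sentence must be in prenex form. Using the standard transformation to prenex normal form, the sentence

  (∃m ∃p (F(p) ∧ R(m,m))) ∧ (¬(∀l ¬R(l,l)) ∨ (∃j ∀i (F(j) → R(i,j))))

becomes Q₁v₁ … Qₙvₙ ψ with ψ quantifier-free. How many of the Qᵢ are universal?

1

Rewrite implications/biconditionals: A → B as ¬A ∨ B.
  (∃m ∃p (F(p) ∧ R(m,m))) ∧ (¬(∀l ¬R(l,l)) ∨ (∃j ∀i (¬F(j) ∨ R(i,j))))
Move each ¬ inward, flipping quantifiers it crosses:
  (∃m ∃p (F(p) ∧ R(m,m))) ∧ ((∃l R(l,l)) ∨ (∃j ∀i (¬F(j) ∨ R(i,j))))
All bound variables are already distinct, so no renaming is needed.
Pull the quantifiers to the front (each side's bound variable is not free in the other side):
  ∃m ∃p ∃l ∃j ∀i (F(p) ∧ R(m,m) ∧ (R(l,l) ∨ ¬F(j) ∨ R(i,j)))
The prefix is ∃m ∃p ∃l ∃j ∀i: 1 universal, 4 existential.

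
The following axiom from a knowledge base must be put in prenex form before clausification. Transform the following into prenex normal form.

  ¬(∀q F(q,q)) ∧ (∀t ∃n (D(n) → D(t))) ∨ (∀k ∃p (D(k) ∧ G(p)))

Eliminate → and ↔ using ¬ and ∨.
  ¬(∀q F(q,q)) ∧ (∀t ∃n (¬D(n) ∨ D(t))) ∨ (∀k ∃p (D(k) ∧ G(p)))
Push ¬ through the quantifiers and connectives to reach negation normal form:
  (∃q ¬F(q,q)) ∧ (∀t ∃n (¬D(n) ∨ D(t))) ∨ (∀k ∃p (D(k) ∧ G(p)))
Pull the quantifiers to the front (each side's bound variable is not free in the other side):
  ∃q ∀t ∃n ∀k ∃p (¬F(q,q) ∧ (¬D(n) ∨ D(t)) ∨ D(k) ∧ G(p))

∃q ∀t ∃n ∀k ∃p (¬F(q,q) ∧ (¬D(n) ∨ D(t)) ∨ D(k) ∧ G(p))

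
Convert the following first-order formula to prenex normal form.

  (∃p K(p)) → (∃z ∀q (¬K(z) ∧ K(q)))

Rewrite implications/biconditionals: A → B as ¬A ∨ B.
  ¬(∃p K(p)) ∨ (∃z ∀q (¬K(z) ∧ K(q)))
Push ¬ through the quantifiers and connectives to reach negation normal form:
  (∀p ¬K(p)) ∨ (∃z ∀q (¬K(z) ∧ K(q)))
Finally move all quantifiers to the prefix:
  ∀p ∃z ∀q (¬K(p) ∨ ¬K(z) ∧ K(q))

∀p ∃z ∀q (¬K(p) ∨ ¬K(z) ∧ K(q))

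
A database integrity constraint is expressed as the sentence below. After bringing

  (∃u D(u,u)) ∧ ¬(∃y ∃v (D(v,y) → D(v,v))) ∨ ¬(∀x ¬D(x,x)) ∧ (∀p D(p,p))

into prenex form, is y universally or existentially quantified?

Eliminate → and ↔ using ¬ and ∨.
  (∃u D(u,u)) ∧ ¬(∃y ∃v (¬D(v,y) ∨ D(v,v))) ∨ ¬(∀x ¬D(x,x)) ∧ (∀p D(p,p))
Drive negations inward (¬∀x A ≡ ∃x ¬A, ¬∃x A ≡ ∀x ¬A, De Morgan for ∧/∨):
  (∃u D(u,u)) ∧ (∀y ∀v (D(v,y) ∧ ¬D(v,v))) ∨ (∃x D(x,x)) ∧ (∀p D(p,p))
Pull the quantifiers to the front (each side's bound variable is not free in the other side):
  ∃u ∀y ∀v ∃x ∀p (D(u,u) ∧ D(v,y) ∧ ¬D(v,v) ∨ D(x,x) ∧ D(p,p))
The quantifier ∃y sits under an odd number of negations (counting the antecedent side of each →), so it flips to ∀y.

universal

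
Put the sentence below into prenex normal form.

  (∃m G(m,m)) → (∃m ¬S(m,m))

∀m ∃u (¬G(m,m) ∨ ¬S(u,u))

Rewrite implications/biconditionals: A → B as ¬A ∨ B.
  ¬(∃m G(m,m)) ∨ (∃m ¬S(m,m))
Move each ¬ inward, flipping quantifiers it crosses:
  (∀m ¬G(m,m)) ∨ (∃m ¬S(m,m))
Give each quantifier a distinct variable: m↦u.
  (∀m ¬G(m,m)) ∨ (∃u ¬S(u,u))
Pull the quantifiers to the front (each side's bound variable is not free in the other side):
  ∀m ∃u (¬G(m,m) ∨ ¬S(u,u))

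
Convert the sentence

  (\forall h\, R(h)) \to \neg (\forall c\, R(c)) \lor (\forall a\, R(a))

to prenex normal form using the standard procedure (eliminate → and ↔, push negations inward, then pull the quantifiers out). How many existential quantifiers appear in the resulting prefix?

First replace A → B with ¬A ∨ B.
  \neg (\forall h\, R(h)) \lor \neg (\forall c\, R(c)) \lor (\forall a\, R(a))
Drive negations inward (¬∀x A ≡ ∃x ¬A, ¬∃x A ≡ ∀x ¬A, De Morgan for ∧/∨):
  (\exists h\, \neg R(h)) \lor (\exists c\, \neg R(c)) \lor (\forall a\, R(a))
All bound variables are already distinct, so no renaming is needed.
Extract every quantifier outward, since the variables are now distinct and don't occur free across branches:
  \exists h\, \exists c\, \forall a\, (\neg R(h) \lor \neg R(c) \lor R(a))
The prefix is \exists h \exists c \forall a: 1 universal, 2 existential.

2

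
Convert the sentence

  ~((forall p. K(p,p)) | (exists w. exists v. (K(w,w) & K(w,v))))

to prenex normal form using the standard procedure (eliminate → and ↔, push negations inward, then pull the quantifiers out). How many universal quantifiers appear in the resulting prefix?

2

Move each ¬ inward, flipping quantifiers it crosses:
  (exists p. ~K(p,p)) & (forall w. forall v. (~K(w,w) | ~K(w,v)))
Finally move all quantifiers to the prefix:
  exists p. forall w. forall v. (~K(p,p) & (~K(w,w) | ~K(w,v)))
The prefix is exists p forall w forall v: 2 universal, 1 existential.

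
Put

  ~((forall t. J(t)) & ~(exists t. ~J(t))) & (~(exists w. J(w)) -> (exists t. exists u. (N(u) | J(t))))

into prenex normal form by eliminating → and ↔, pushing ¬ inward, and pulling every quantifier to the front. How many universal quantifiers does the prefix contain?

First replace A → B with ¬A ∨ B.
  ~((forall t. J(t)) & ~(exists t. ~J(t))) & (~~(exists w. J(w)) | (exists t. exists u. (N(u) | J(t))))
Drive negations inward (¬∀x A ≡ ∃x ¬A, ¬∃x A ≡ ∀x ¬A, De Morgan for ∧/∨):
  ((exists t. ~J(t)) | (exists t. ~J(t))) & ((exists w. J(w)) | (exists t. exists u. (N(u) | J(t))))
Rename bound variables to avoid capture: t↦v, t↦p.
  ((exists t. ~J(t)) | (exists v. ~J(v))) & ((exists w. J(w)) | (exists p. exists u. (N(u) | J(p))))
Finally move all quantifiers to the prefix:
  exists t. exists v. exists w. exists p. exists u. ((~J(t) | ~J(v)) & (J(w) | N(u) | J(p)))
The prefix is exists t exists v exists w exists p exists u: 0 universal, 5 existential.

0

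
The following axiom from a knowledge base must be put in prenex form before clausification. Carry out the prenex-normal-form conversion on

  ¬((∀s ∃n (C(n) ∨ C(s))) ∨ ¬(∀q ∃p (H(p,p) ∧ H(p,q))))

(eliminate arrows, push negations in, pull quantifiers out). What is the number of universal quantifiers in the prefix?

2

Drive negations inward (¬∀x A ≡ ∃x ¬A, ¬∃x A ≡ ∀x ¬A, De Morgan for ∧/∨):
  (∃s ∀n (¬C(n) ∧ ¬C(s))) ∧ (∀q ∃p (H(p,p) ∧ H(p,q)))
Finally move all quantifiers to the prefix:
  ∃s ∀n ∀q ∃p (¬C(n) ∧ ¬C(s) ∧ H(p,p) ∧ H(p,q))
The prefix is ∃s ∀n ∀q ∃p: 2 universal, 2 existential.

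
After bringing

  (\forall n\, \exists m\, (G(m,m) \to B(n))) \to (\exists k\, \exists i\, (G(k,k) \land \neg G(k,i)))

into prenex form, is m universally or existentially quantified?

Rewrite implications/biconditionals: A → B as ¬A ∨ B.
  \neg (\forall n\, \exists m\, (\neg G(m,m) \lor B(n))) \lor (\exists k\, \exists i\, (G(k,k) \land \neg G(k,i)))
Push ¬ through the quantifiers and connectives to reach negation normal form:
  (\exists n\, \forall m\, (G(m,m) \land \neg B(n))) \lor (\exists k\, \exists i\, (G(k,k) \land \neg G(k,i)))
Pull the quantifiers to the front (each side's bound variable is not free in the other side):
  \exists n\, \forall m\, \exists k\, \exists i\, (G(m,m) \land \neg B(n) \lor G(k,k) \land \neg G(k,i))
The quantifier \exists m sits under an odd number of negations (counting the antecedent side of each →), so it flips to \forall m.

universal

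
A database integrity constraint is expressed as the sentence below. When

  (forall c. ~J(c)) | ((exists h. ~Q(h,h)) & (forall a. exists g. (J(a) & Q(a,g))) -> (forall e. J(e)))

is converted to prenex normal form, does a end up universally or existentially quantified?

Eliminate → and ↔ using ¬ and ∨.
  (forall c. ~J(c)) | ~((exists h. ~Q(h,h)) & (forall a. exists g. (J(a) & Q(a,g)))) | (forall e. J(e))
Drive negations inward (¬∀x A ≡ ∃x ¬A, ¬∃x A ≡ ∀x ¬A, De Morgan for ∧/∨):
  (forall c. ~J(c)) | (forall h. Q(h,h)) | (exists a. forall g. (~J(a) | ~Q(a,g))) | (forall e. J(e))
Finally move all quantifiers to the prefix:
  forall c. forall h. exists a. forall g. forall e. (~J(c) | Q(h,h) | ~J(a) | ~Q(a,g) | J(e))
The quantifier forall a sits under an odd number of negations (counting the antecedent side of each →), so it flips to exists a.

existential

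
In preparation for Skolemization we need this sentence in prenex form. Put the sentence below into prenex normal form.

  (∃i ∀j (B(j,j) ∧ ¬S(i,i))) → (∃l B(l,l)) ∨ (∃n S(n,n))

∀i ∃j ∃l ∃n (¬B(j,j) ∨ S(i,i) ∨ B(l,l) ∨ S(n,n))

First replace A → B with ¬A ∨ B.
  ¬(∃i ∀j (B(j,j) ∧ ¬S(i,i))) ∨ (∃l B(l,l)) ∨ (∃n S(n,n))
Move each ¬ inward, flipping quantifiers it crosses:
  (∀i ∃j (¬B(j,j) ∨ S(i,i))) ∨ (∃l B(l,l)) ∨ (∃n S(n,n))
Finally move all quantifiers to the prefix:
  ∀i ∃j ∃l ∃n (¬B(j,j) ∨ S(i,i) ∨ B(l,l) ∨ S(n,n))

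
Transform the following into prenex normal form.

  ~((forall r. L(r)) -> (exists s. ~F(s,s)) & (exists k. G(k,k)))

forall r. forall s. forall k. (L(r) & (F(s,s) | ~G(k,k)))

First replace A → B with ¬A ∨ B.
  ~(~(forall r. L(r)) | (exists s. ~F(s,s)) & (exists k. G(k,k)))
Move each ¬ inward, flipping quantifiers it crosses:
  (forall r. L(r)) & ((forall s. F(s,s)) | (forall k. ~G(k,k)))
Extract every quantifier outward, since the variables are now distinct and don't occur free across branches:
  forall r. forall s. forall k. (L(r) & (F(s,s) | ~G(k,k)))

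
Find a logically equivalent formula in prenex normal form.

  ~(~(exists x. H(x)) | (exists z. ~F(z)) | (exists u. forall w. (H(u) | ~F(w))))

exists x. forall z. forall u. exists w. (H(x) & F(z) & ~H(u) & F(w))

Move each ¬ inward, flipping quantifiers it crosses:
  (exists x. H(x)) & (forall z. F(z)) & (forall u. exists w. (~H(u) & F(w)))
Pull the quantifiers to the front (each side's bound variable is not free in the other side):
  exists x. forall z. forall u. exists w. (H(x) & F(z) & ~H(u) & F(w))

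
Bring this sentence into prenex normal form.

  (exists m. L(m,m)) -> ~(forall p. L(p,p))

Eliminate → and ↔ using ¬ and ∨.
  ~(exists m. L(m,m)) | ~(forall p. L(p,p))
Drive negations inward (¬∀x A ≡ ∃x ¬A, ¬∃x A ≡ ∀x ¬A, De Morgan for ∧/∨):
  (forall m. ~L(m,m)) | (exists p. ~L(p,p))
Pull the quantifiers to the front (each side's bound variable is not free in the other side):
  forall m. exists p. (~L(m,m) | ~L(p,p))

forall m. exists p. (~L(m,m) | ~L(p,p))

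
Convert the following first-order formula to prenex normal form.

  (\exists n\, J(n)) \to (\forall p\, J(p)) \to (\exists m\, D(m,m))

Eliminate → and ↔ using ¬ and ∨.
  \neg (\exists n\, J(n)) \lor \neg (\forall p\, J(p)) \lor (\exists m\, D(m,m))
Drive negations inward (¬∀x A ≡ ∃x ¬A, ¬∃x A ≡ ∀x ¬A, De Morgan for ∧/∨):
  (\forall n\, \neg J(n)) \lor (\exists p\, \neg J(p)) \lor (\exists m\, D(m,m))
All bound variables are already distinct, so no renaming is needed.
Finally move all quantifiers to the prefix:
  \forall n\, \exists p\, \exists m\, (\neg J(n) \lor \neg J(p) \lor D(m,m))

\forall n\, \exists p\, \exists m\, (\neg J(n) \lor \neg J(p) \lor D(m,m))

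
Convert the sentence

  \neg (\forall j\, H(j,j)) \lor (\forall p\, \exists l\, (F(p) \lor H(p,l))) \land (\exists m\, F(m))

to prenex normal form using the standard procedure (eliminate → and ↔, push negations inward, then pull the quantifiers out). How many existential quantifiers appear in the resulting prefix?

3

Move each ¬ inward, flipping quantifiers it crosses:
  (\exists j\, \neg H(j,j)) \lor (\forall p\, \exists l\, (F(p) \lor H(p,l))) \land (\exists m\, F(m))
Pull the quantifiers to the front (each side's bound variable is not free in the other side):
  \exists j\, \forall p\, \exists l\, \exists m\, (\neg H(j,j) \lor (F(p) \lor H(p,l)) \land F(m))
The prefix is \exists j \forall p \exists l \exists m: 1 universal, 3 existential.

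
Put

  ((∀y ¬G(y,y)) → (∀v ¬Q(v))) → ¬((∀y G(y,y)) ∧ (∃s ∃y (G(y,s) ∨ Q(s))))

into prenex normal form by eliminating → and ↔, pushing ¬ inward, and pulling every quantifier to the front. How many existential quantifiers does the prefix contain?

2

Eliminate → and ↔ using ¬ and ∨.
  ¬(¬(∀y ¬G(y,y)) ∨ (∀v ¬Q(v))) ∨ ¬((∀y G(y,y)) ∧ (∃s ∃y (G(y,s) ∨ Q(s))))
Move each ¬ inward, flipping quantifiers it crosses:
  (∀y ¬G(y,y)) ∧ (∃v Q(v)) ∨ (∃y ¬G(y,y)) ∨ (∀s ∀y (¬G(y,s) ∧ ¬Q(s)))
Standardize variables apart so no two quantifiers bind the same name: y↦x1, y↦a.
  (∀y ¬G(y,y)) ∧ (∃v Q(v)) ∨ (∃x1 ¬G(x1,x1)) ∨ (∀s ∀a (¬G(a,s) ∧ ¬Q(s)))
Extract every quantifier outward, since the variables are now distinct and don't occur free across branches:
  ∀y ∃v ∃x1 ∀s ∀a (¬G(y,y) ∧ Q(v) ∨ ¬G(x1,x1) ∨ ¬G(a,s) ∧ ¬Q(s))
The prefix is ∀y ∃v ∃x1 ∀s ∀a: 3 universal, 2 existential.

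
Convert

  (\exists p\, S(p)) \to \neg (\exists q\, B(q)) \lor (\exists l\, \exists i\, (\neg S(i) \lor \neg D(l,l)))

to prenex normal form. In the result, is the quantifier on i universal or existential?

existential

First replace A → B with ¬A ∨ B.
  \neg (\exists p\, S(p)) \lor \neg (\exists q\, B(q)) \lor (\exists l\, \exists i\, (\neg S(i) \lor \neg D(l,l)))
Move each ¬ inward, flipping quantifiers it crosses:
  (\forall p\, \neg S(p)) \lor (\forall q\, \neg B(q)) \lor (\exists l\, \exists i\, (\neg S(i) \lor \neg D(l,l)))
Pull the quantifiers to the front (each side's bound variable is not free in the other side):
  \forall p\, \forall q\, \exists l\, \exists i\, (\neg S(p) \lor \neg B(q) \lor \neg S(i) \lor \neg D(l,l))
The quantifier \exists i sits under an even number of negations (counting the antecedent side of each →), so it remains existential.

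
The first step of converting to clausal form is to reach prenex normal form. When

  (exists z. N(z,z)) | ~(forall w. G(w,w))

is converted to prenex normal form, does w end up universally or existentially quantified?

Drive negations inward (¬∀x A ≡ ∃x ¬A, ¬∃x A ≡ ∀x ¬A, De Morgan for ∧/∨):
  (exists z. N(z,z)) | (exists w. ~G(w,w))
Finally move all quantifiers to the prefix:
  exists z. exists w. (N(z,z) | ~G(w,w))
The quantifier forall w sits under an odd number of negations, so it flips to exists w.

existential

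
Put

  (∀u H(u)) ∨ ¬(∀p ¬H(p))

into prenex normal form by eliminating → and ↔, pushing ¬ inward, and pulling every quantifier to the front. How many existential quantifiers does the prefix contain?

Push ¬ through the quantifiers and connectives to reach negation normal form:
  (∀u H(u)) ∨ (∃p H(p))
All bound variables are already distinct, so no renaming is needed.
Finally move all quantifiers to the prefix:
  ∀u ∃p (H(u) ∨ H(p))
The prefix is ∀u ∃p: 1 universal, 1 existential.

1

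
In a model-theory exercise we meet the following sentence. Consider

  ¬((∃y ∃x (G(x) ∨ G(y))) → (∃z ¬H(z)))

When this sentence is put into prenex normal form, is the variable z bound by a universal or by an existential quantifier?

universal

Eliminate → and ↔ using ¬ and ∨.
  ¬(¬(∃y ∃x (G(x) ∨ G(y))) ∨ (∃z ¬H(z)))
Drive negations inward (¬∀x A ≡ ∃x ¬A, ¬∃x A ≡ ∀x ¬A, De Morgan for ∧/∨):
  (∃y ∃x (G(x) ∨ G(y))) ∧ (∀z H(z))
Finally move all quantifiers to the prefix:
  ∃y ∃x ∀z ((G(x) ∨ G(y)) ∧ H(z))
The quantifier ∃z sits under an odd number of negations (counting the antecedent side of each →), so it flips to ∀z.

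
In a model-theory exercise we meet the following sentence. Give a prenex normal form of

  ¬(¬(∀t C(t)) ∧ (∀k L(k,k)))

∀t ∃k (C(t) ∨ ¬L(k,k))

Drive negations inward (¬∀x A ≡ ∃x ¬A, ¬∃x A ≡ ∀x ¬A, De Morgan for ∧/∨):
  (∀t C(t)) ∨ (∃k ¬L(k,k))
Extract every quantifier outward, since the variables are now distinct and don't occur free across branches:
  ∀t ∃k (C(t) ∨ ¬L(k,k))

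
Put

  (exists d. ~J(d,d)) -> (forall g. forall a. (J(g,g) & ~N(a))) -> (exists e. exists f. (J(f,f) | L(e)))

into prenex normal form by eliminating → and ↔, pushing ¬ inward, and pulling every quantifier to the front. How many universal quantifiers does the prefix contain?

1

Rewrite implications/biconditionals: A → B as ¬A ∨ B.
  ~(exists d. ~J(d,d)) | ~(forall g. forall a. (J(g,g) & ~N(a))) | (exists e. exists f. (J(f,f) | L(e)))
Push ¬ through the quantifiers and connectives to reach negation normal form:
  (forall d. J(d,d)) | (exists g. exists a. (~J(g,g) | N(a))) | (exists e. exists f. (J(f,f) | L(e)))
All bound variables are already distinct, so no renaming is needed.
Finally move all quantifiers to the prefix:
  forall d. exists g. exists a. exists e. exists f. (J(d,d) | ~J(g,g) | N(a) | J(f,f) | L(e))
The prefix is forall d exists g exists a exists e exists f: 1 universal, 4 existential.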